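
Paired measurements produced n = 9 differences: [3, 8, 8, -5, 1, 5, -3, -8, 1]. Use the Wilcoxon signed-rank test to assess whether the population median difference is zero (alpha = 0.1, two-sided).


Step 1: Drop any zero differences (none here) and take |d_i|.
|d| = [3, 8, 8, 5, 1, 5, 3, 8, 1]
Step 2: Midrank |d_i| (ties get averaged ranks).
ranks: |3|->3.5, |8|->8, |8|->8, |5|->5.5, |1|->1.5, |5|->5.5, |3|->3.5, |8|->8, |1|->1.5
Step 3: Attach original signs; sum ranks with positive sign and with negative sign.
W+ = 3.5 + 8 + 8 + 1.5 + 5.5 + 1.5 = 28
W- = 5.5 + 3.5 + 8 = 17
(Check: W+ + W- = 45 should equal n(n+1)/2 = 45.)
Step 4: Test statistic W = min(W+, W-) = 17.
Step 5: Ties in |d|, so use the tie-corrected normal approximation.
        E[W] = n(n+1)/4 = 9*10/4 = 22.5.
        Tie groups: |d|=1 (t=2), |d|=3 (t=2), |d|=5 (t=2), |d|=8 (t=3); sum(t^3 - t) = 42.
        Var[W] = n(n+1)(2n+1)/24 - sum(t^3-t)/48 = 1710/24 - 42/48 = 70.375.
        z = (W - E[W]) / sqrt(Var[W]) = (17 - 22.5) / 8.3890 = -0.6556.
        Two-sided p = 2*Phi(z) = 0.512067.
Step 6: alpha = 0.1. fail to reject H0.

W+ = 28, W- = 17, W = min = 17, p = 0.512067, fail to reject H0.


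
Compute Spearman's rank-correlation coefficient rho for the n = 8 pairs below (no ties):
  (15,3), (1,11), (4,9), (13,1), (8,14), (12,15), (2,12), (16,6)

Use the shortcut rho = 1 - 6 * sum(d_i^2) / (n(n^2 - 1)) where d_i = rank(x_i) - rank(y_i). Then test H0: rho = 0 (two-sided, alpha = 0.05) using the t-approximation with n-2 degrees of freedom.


Step 1: Rank x and y separately (midranks; no ties here).
rank(x): 15->7, 1->1, 4->3, 13->6, 8->4, 12->5, 2->2, 16->8
rank(y): 3->2, 11->5, 9->4, 1->1, 14->7, 15->8, 12->6, 6->3
Step 2: d_i = R_x(i) - R_y(i); compute d_i^2.
  (7-2)^2=25, (1-5)^2=16, (3-4)^2=1, (6-1)^2=25, (4-7)^2=9, (5-8)^2=9, (2-6)^2=16, (8-3)^2=25
sum(d^2) = 126.
Step 3: rho = 1 - 6*126 / (8*(8^2 - 1)) = 1 - 756/504 = -0.500000.
Step 4: Under H0, t = rho * sqrt((n-2)/(1-rho^2)) = -1.4142 ~ t(6).
Step 5: Two-sided p-value from the t-distribution with 6 df = 0.207031.
Step 6: alpha = 0.05. fail to reject H0.

rho = -0.5000, p = 0.207031, fail to reject H0 at alpha = 0.05.


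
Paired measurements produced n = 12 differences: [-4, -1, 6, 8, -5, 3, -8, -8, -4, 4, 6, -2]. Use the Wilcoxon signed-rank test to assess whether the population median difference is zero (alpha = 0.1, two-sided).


Step 1: Drop any zero differences (none here) and take |d_i|.
|d| = [4, 1, 6, 8, 5, 3, 8, 8, 4, 4, 6, 2]
Step 2: Midrank |d_i| (ties get averaged ranks).
ranks: |4|->5, |1|->1, |6|->8.5, |8|->11, |5|->7, |3|->3, |8|->11, |8|->11, |4|->5, |4|->5, |6|->8.5, |2|->2
Step 3: Attach original signs; sum ranks with positive sign and with negative sign.
W+ = 8.5 + 11 + 3 + 5 + 8.5 = 36
W- = 5 + 1 + 7 + 11 + 11 + 5 + 2 = 42
(Check: W+ + W- = 78 should equal n(n+1)/2 = 78.)
Step 4: Test statistic W = min(W+, W-) = 36.
Step 5: Ties in |d|, so use the tie-corrected normal approximation.
        E[W] = n(n+1)/4 = 12*13/4 = 39.
        Tie groups: |d|=4 (t=3), |d|=6 (t=2), |d|=8 (t=3); sum(t^3 - t) = 54.
        Var[W] = n(n+1)(2n+1)/24 - sum(t^3-t)/48 = 3900/24 - 54/48 = 161.375.
        z = (W - E[W]) / sqrt(Var[W]) = (36 - 39) / 12.7033 = -0.2362.
        Two-sided p = 2*Phi(z) = 0.813310.
Step 6: alpha = 0.1. fail to reject H0.

W+ = 36, W- = 42, W = min = 36, p = 0.813310, fail to reject H0.


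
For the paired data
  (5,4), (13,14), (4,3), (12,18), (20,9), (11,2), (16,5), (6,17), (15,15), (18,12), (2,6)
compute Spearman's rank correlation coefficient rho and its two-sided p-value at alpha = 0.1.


Step 1: Rank x and y separately (midranks; no ties here).
rank(x): 5->3, 13->7, 4->2, 12->6, 20->11, 11->5, 16->9, 6->4, 15->8, 18->10, 2->1
rank(y): 4->3, 14->8, 3->2, 18->11, 9->6, 2->1, 5->4, 17->10, 15->9, 12->7, 6->5
Step 2: d_i = R_x(i) - R_y(i); compute d_i^2.
  (3-3)^2=0, (7-8)^2=1, (2-2)^2=0, (6-11)^2=25, (11-6)^2=25, (5-1)^2=16, (9-4)^2=25, (4-10)^2=36, (8-9)^2=1, (10-7)^2=9, (1-5)^2=16
sum(d^2) = 154.
Step 3: rho = 1 - 6*154 / (11*(11^2 - 1)) = 1 - 924/1320 = 0.300000.
Step 4: Under H0, t = rho * sqrt((n-2)/(1-rho^2)) = 0.9435 ~ t(9).
Step 5: Two-sided p-value from the t-distribution with 9 df = 0.370083.
Step 6: alpha = 0.1. fail to reject H0.

rho = 0.3000, p = 0.370083, fail to reject H0 at alpha = 0.1.


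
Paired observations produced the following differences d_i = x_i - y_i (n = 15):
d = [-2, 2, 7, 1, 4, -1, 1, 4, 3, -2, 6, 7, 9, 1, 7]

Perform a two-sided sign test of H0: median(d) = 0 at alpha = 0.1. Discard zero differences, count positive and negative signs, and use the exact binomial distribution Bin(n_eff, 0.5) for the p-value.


Step 1: Discard zero differences. Original n = 15; n_eff = number of nonzero differences = 15.
Nonzero differences (with sign): -2, +2, +7, +1, +4, -1, +1, +4, +3, -2, +6, +7, +9, +1, +7
Step 2: Count signs: positive = 12, negative = 3.
Step 3: Under H0: P(positive) = 0.5, so the number of positives S ~ Bin(15, 0.5).
Step 4: Two-sided exact p-value = sum of Bin(15,0.5) probabilities at or below the observed probability = 0.035156.
Step 5: alpha = 0.1. reject H0.

n_eff = 15, pos = 12, neg = 3, p = 0.035156, reject H0.


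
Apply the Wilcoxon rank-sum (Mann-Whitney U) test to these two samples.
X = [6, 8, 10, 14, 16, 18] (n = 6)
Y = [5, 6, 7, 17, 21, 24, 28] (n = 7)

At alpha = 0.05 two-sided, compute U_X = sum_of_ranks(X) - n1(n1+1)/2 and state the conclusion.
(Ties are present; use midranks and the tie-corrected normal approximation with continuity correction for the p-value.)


Step 1: Combine and sort all 13 observations; assign midranks.
sorted (value, group): (5,Y), (6,X), (6,Y), (7,Y), (8,X), (10,X), (14,X), (16,X), (17,Y), (18,X), (21,Y), (24,Y), (28,Y)
ranks: 5->1, 6->2.5, 6->2.5, 7->4, 8->5, 10->6, 14->7, 16->8, 17->9, 18->10, 21->11, 24->12, 28->13
Step 2: Rank sum for X: R1 = 2.5 + 5 + 6 + 7 + 8 + 10 = 38.5.
Step 3: U_X = R1 - n1(n1+1)/2 = 38.5 - 6*7/2 = 38.5 - 21 = 17.5.
       U_Y = n1*n2 - U_X = 42 - 17.5 = 24.5.
Step 4: Ties are present, so use the tie-corrected normal approximation (with continuity correction) for the p-value.
Step 5: p-value = 0.667806; compare to alpha = 0.05. fail to reject H0.

U_X = 17.5, p = 0.667806, fail to reject H0 at alpha = 0.05.


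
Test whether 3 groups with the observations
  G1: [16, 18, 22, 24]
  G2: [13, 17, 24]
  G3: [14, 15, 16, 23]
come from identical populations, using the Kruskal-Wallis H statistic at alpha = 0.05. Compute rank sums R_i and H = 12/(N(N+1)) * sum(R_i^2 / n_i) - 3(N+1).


Step 1: Combine all N = 11 observations and assign midranks.
sorted (value, group, rank): (13,G2,1), (14,G3,2), (15,G3,3), (16,G1,4.5), (16,G3,4.5), (17,G2,6), (18,G1,7), (22,G1,8), (23,G3,9), (24,G1,10.5), (24,G2,10.5)
Step 2: Sum ranks within each group.
R_1 = 30 (n_1 = 4)
R_2 = 17.5 (n_2 = 3)
R_3 = 18.5 (n_3 = 4)
Step 3: H = 12/(N(N+1)) * sum(R_i^2/n_i) - 3(N+1)
     = 12/(11*12) * (30^2/4 + 17.5^2/3 + 18.5^2/4) - 3*12
     = 0.090909 * 412.646 - 36
     = 1.513258.
Step 4: Ties present; correction factor C = 1 - 12/(11^3 - 11) = 0.990909. Corrected H = 1.513258 / 0.990909 = 1.527141.
Step 5: Under H0, H ~ chi^2(2); p-value = 0.466000.
Step 6: alpha = 0.05. fail to reject H0.

H = 1.5271, df = 2, p = 0.466000, fail to reject H0.


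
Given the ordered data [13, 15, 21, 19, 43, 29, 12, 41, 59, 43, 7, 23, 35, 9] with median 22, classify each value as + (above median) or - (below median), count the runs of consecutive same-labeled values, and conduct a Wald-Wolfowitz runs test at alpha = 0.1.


Step 1: Compute median = 22; label A = above, B = below.
Labels in order: BBBBAABAAABAAB  (n_A = 7, n_B = 7)
Step 2: Count runs R = 7.
Step 3: Under H0 (random ordering), E[R] = 2*n_A*n_B/(n_A+n_B) + 1 = 2*7*7/14 + 1 = 8.0000.
        Var[R] = 2*n_A*n_B*(2*n_A*n_B - n_A - n_B) / ((n_A+n_B)^2 * (n_A+n_B-1)) = 8232/2548 = 3.2308.
        SD[R] = 1.7974.
Step 4: Continuity-corrected z = (R + 0.5 - E[R]) / SD[R] = (7 + 0.5 - 8.0000) / 1.7974 = -0.2782.
Step 5: Two-sided p-value via normal approximation = 2*(1 - Phi(|z|)) = 0.780879.
Step 6: alpha = 0.1. fail to reject H0.

R = 7, z = -0.2782, p = 0.780879, fail to reject H0.


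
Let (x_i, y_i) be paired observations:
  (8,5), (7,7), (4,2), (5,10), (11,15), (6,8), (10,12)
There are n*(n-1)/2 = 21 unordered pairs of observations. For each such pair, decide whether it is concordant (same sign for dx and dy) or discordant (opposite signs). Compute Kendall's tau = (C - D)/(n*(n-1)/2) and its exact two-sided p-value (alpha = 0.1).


Step 1: Enumerate the 21 unordered pairs (i,j) with i<j and classify each by sign(x_j-x_i) * sign(y_j-y_i).
  (1,2):dx=-1,dy=+2->D; (1,3):dx=-4,dy=-3->C; (1,4):dx=-3,dy=+5->D; (1,5):dx=+3,dy=+10->C
  (1,6):dx=-2,dy=+3->D; (1,7):dx=+2,dy=+7->C; (2,3):dx=-3,dy=-5->C; (2,4):dx=-2,dy=+3->D
  (2,5):dx=+4,dy=+8->C; (2,6):dx=-1,dy=+1->D; (2,7):dx=+3,dy=+5->C; (3,4):dx=+1,dy=+8->C
  (3,5):dx=+7,dy=+13->C; (3,6):dx=+2,dy=+6->C; (3,7):dx=+6,dy=+10->C; (4,5):dx=+6,dy=+5->C
  (4,6):dx=+1,dy=-2->D; (4,7):dx=+5,dy=+2->C; (5,6):dx=-5,dy=-7->C; (5,7):dx=-1,dy=-3->C
  (6,7):dx=+4,dy=+4->C
Step 2: C = 15, D = 6, total pairs = 21.
Step 3: tau = (C - D)/(n(n-1)/2) = (15 - 6)/21 = 0.428571.
Step 4: Exact two-sided p-value (enumerate n! = 5040 permutations of y under H0): p = 0.238889.
Step 5: alpha = 0.1. fail to reject H0.

tau_b = 0.4286 (C=15, D=6), p = 0.238889, fail to reject H0.


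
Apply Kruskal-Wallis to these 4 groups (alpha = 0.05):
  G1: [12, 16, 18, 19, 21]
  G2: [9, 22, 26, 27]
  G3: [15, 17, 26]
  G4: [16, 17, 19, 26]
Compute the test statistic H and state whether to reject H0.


Step 1: Combine all N = 16 observations and assign midranks.
sorted (value, group, rank): (9,G2,1), (12,G1,2), (15,G3,3), (16,G1,4.5), (16,G4,4.5), (17,G3,6.5), (17,G4,6.5), (18,G1,8), (19,G1,9.5), (19,G4,9.5), (21,G1,11), (22,G2,12), (26,G2,14), (26,G3,14), (26,G4,14), (27,G2,16)
Step 2: Sum ranks within each group.
R_1 = 35 (n_1 = 5)
R_2 = 43 (n_2 = 4)
R_3 = 23.5 (n_3 = 3)
R_4 = 34.5 (n_4 = 4)
Step 3: H = 12/(N(N+1)) * sum(R_i^2/n_i) - 3(N+1)
     = 12/(16*17) * (35^2/5 + 43^2/4 + 23.5^2/3 + 34.5^2/4) - 3*17
     = 0.044118 * 1188.9 - 51
     = 1.451287.
Step 4: Ties present; correction factor C = 1 - 42/(16^3 - 16) = 0.989706. Corrected H = 1.451287 / 0.989706 = 1.466382.
Step 5: Under H0, H ~ chi^2(3); p-value = 0.690051.
Step 6: alpha = 0.05. fail to reject H0.

H = 1.4664, df = 3, p = 0.690051, fail to reject H0.


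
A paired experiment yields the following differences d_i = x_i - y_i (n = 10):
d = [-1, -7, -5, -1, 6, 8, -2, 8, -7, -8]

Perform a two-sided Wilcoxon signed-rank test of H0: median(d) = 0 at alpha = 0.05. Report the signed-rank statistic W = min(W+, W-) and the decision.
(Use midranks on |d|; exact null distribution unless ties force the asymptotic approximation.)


Step 1: Drop any zero differences (none here) and take |d_i|.
|d| = [1, 7, 5, 1, 6, 8, 2, 8, 7, 8]
Step 2: Midrank |d_i| (ties get averaged ranks).
ranks: |1|->1.5, |7|->6.5, |5|->4, |1|->1.5, |6|->5, |8|->9, |2|->3, |8|->9, |7|->6.5, |8|->9
Step 3: Attach original signs; sum ranks with positive sign and with negative sign.
W+ = 5 + 9 + 9 = 23
W- = 1.5 + 6.5 + 4 + 1.5 + 3 + 6.5 + 9 = 32
(Check: W+ + W- = 55 should equal n(n+1)/2 = 55.)
Step 4: Test statistic W = min(W+, W-) = 23.
Step 5: Ties in |d|, so use the tie-corrected normal approximation.
        E[W] = n(n+1)/4 = 10*11/4 = 27.5.
        Tie groups: |d|=1 (t=2), |d|=7 (t=2), |d|=8 (t=3); sum(t^3 - t) = 36.
        Var[W] = n(n+1)(2n+1)/24 - sum(t^3-t)/48 = 2310/24 - 36/48 = 95.5.
        z = (W - E[W]) / sqrt(Var[W]) = (23 - 27.5) / 9.7724 = -0.4605.
        Two-sided p = 2*Phi(z) = 0.645172.
Step 6: alpha = 0.05. fail to reject H0.

W+ = 23, W- = 32, W = min = 23, p = 0.645172, fail to reject H0.


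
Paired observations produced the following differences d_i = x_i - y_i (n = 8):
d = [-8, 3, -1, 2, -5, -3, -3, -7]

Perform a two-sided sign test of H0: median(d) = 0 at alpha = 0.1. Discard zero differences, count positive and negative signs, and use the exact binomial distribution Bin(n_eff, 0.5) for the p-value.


Step 1: Discard zero differences. Original n = 8; n_eff = number of nonzero differences = 8.
Nonzero differences (with sign): -8, +3, -1, +2, -5, -3, -3, -7
Step 2: Count signs: positive = 2, negative = 6.
Step 3: Under H0: P(positive) = 0.5, so the number of positives S ~ Bin(8, 0.5).
Step 4: Two-sided exact p-value = sum of Bin(8,0.5) probabilities at or below the observed probability = 0.289062.
Step 5: alpha = 0.1. fail to reject H0.

n_eff = 8, pos = 2, neg = 6, p = 0.289062, fail to reject H0.


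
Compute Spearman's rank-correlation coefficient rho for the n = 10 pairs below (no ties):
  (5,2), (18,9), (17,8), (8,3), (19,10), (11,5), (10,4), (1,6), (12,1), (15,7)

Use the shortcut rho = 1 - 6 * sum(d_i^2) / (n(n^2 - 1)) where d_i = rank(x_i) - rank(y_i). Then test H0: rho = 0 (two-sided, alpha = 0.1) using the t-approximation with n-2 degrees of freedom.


Step 1: Rank x and y separately (midranks; no ties here).
rank(x): 5->2, 18->9, 17->8, 8->3, 19->10, 11->5, 10->4, 1->1, 12->6, 15->7
rank(y): 2->2, 9->9, 8->8, 3->3, 10->10, 5->5, 4->4, 6->6, 1->1, 7->7
Step 2: d_i = R_x(i) - R_y(i); compute d_i^2.
  (2-2)^2=0, (9-9)^2=0, (8-8)^2=0, (3-3)^2=0, (10-10)^2=0, (5-5)^2=0, (4-4)^2=0, (1-6)^2=25, (6-1)^2=25, (7-7)^2=0
sum(d^2) = 50.
Step 3: rho = 1 - 6*50 / (10*(10^2 - 1)) = 1 - 300/990 = 0.696970.
Step 4: Under H0, t = rho * sqrt((n-2)/(1-rho^2)) = 2.7490 ~ t(8).
Step 5: Two-sided p-value from the t-distribution with 8 df = 0.025097.
Step 6: alpha = 0.1. reject H0.

rho = 0.6970, p = 0.025097, reject H0 at alpha = 0.1.


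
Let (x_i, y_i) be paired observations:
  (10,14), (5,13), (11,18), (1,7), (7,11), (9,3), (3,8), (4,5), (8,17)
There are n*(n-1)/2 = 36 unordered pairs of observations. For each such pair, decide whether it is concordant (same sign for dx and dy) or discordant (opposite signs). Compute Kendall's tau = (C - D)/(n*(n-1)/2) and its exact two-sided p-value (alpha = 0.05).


Step 1: Enumerate the 36 unordered pairs (i,j) with i<j and classify each by sign(x_j-x_i) * sign(y_j-y_i).
  (1,2):dx=-5,dy=-1->C; (1,3):dx=+1,dy=+4->C; (1,4):dx=-9,dy=-7->C; (1,5):dx=-3,dy=-3->C
  (1,6):dx=-1,dy=-11->C; (1,7):dx=-7,dy=-6->C; (1,8):dx=-6,dy=-9->C; (1,9):dx=-2,dy=+3->D
  (2,3):dx=+6,dy=+5->C; (2,4):dx=-4,dy=-6->C; (2,5):dx=+2,dy=-2->D; (2,6):dx=+4,dy=-10->D
  (2,7):dx=-2,dy=-5->C; (2,8):dx=-1,dy=-8->C; (2,9):dx=+3,dy=+4->C; (3,4):dx=-10,dy=-11->C
  (3,5):dx=-4,dy=-7->C; (3,6):dx=-2,dy=-15->C; (3,7):dx=-8,dy=-10->C; (3,8):dx=-7,dy=-13->C
  (3,9):dx=-3,dy=-1->C; (4,5):dx=+6,dy=+4->C; (4,6):dx=+8,dy=-4->D; (4,7):dx=+2,dy=+1->C
  (4,8):dx=+3,dy=-2->D; (4,9):dx=+7,dy=+10->C; (5,6):dx=+2,dy=-8->D; (5,7):dx=-4,dy=-3->C
  (5,8):dx=-3,dy=-6->C; (5,9):dx=+1,dy=+6->C; (6,7):dx=-6,dy=+5->D; (6,8):dx=-5,dy=+2->D
  (6,9):dx=-1,dy=+14->D; (7,8):dx=+1,dy=-3->D; (7,9):dx=+5,dy=+9->C; (8,9):dx=+4,dy=+12->C
Step 2: C = 26, D = 10, total pairs = 36.
Step 3: tau = (C - D)/(n(n-1)/2) = (26 - 10)/36 = 0.444444.
Step 4: Exact two-sided p-value (enumerate n! = 362880 permutations of y under H0): p = 0.119439.
Step 5: alpha = 0.05. fail to reject H0.

tau_b = 0.4444 (C=26, D=10), p = 0.119439, fail to reject H0.


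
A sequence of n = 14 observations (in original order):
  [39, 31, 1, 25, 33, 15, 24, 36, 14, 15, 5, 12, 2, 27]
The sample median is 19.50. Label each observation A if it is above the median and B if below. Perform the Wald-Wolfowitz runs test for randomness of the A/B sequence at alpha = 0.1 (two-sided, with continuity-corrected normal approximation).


Step 1: Compute median = 19.50; label A = above, B = below.
Labels in order: AABAABAABBBBBA  (n_A = 7, n_B = 7)
Step 2: Count runs R = 7.
Step 3: Under H0 (random ordering), E[R] = 2*n_A*n_B/(n_A+n_B) + 1 = 2*7*7/14 + 1 = 8.0000.
        Var[R] = 2*n_A*n_B*(2*n_A*n_B - n_A - n_B) / ((n_A+n_B)^2 * (n_A+n_B-1)) = 8232/2548 = 3.2308.
        SD[R] = 1.7974.
Step 4: Continuity-corrected z = (R + 0.5 - E[R]) / SD[R] = (7 + 0.5 - 8.0000) / 1.7974 = -0.2782.
Step 5: Two-sided p-value via normal approximation = 2*(1 - Phi(|z|)) = 0.780879.
Step 6: alpha = 0.1. fail to reject H0.

R = 7, z = -0.2782, p = 0.780879, fail to reject H0.


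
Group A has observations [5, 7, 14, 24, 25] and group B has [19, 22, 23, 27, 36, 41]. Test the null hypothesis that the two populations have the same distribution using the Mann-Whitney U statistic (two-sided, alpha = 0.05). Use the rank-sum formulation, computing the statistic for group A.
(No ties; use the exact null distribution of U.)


Step 1: Combine and sort all 11 observations; assign midranks.
sorted (value, group): (5,X), (7,X), (14,X), (19,Y), (22,Y), (23,Y), (24,X), (25,X), (27,Y), (36,Y), (41,Y)
ranks: 5->1, 7->2, 14->3, 19->4, 22->5, 23->6, 24->7, 25->8, 27->9, 36->10, 41->11
Step 2: Rank sum for X: R1 = 1 + 2 + 3 + 7 + 8 = 21.
Step 3: U_X = R1 - n1(n1+1)/2 = 21 - 5*6/2 = 21 - 15 = 6.
       U_Y = n1*n2 - U_X = 30 - 6 = 24.
Step 4: No ties, so the exact null distribution of U (based on enumerating the C(11,5) = 462 equally likely rank assignments) gives the two-sided p-value.
Step 5: p-value = 0.125541; compare to alpha = 0.05. fail to reject H0.

U_X = 6, p = 0.125541, fail to reject H0 at alpha = 0.05.


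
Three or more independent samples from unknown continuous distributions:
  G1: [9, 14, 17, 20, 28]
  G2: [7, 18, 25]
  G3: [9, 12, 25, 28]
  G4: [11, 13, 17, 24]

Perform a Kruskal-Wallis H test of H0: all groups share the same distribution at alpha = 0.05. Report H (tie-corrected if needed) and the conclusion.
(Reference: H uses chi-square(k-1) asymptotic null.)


Step 1: Combine all N = 16 observations and assign midranks.
sorted (value, group, rank): (7,G2,1), (9,G1,2.5), (9,G3,2.5), (11,G4,4), (12,G3,5), (13,G4,6), (14,G1,7), (17,G1,8.5), (17,G4,8.5), (18,G2,10), (20,G1,11), (24,G4,12), (25,G2,13.5), (25,G3,13.5), (28,G1,15.5), (28,G3,15.5)
Step 2: Sum ranks within each group.
R_1 = 44.5 (n_1 = 5)
R_2 = 24.5 (n_2 = 3)
R_3 = 36.5 (n_3 = 4)
R_4 = 30.5 (n_4 = 4)
Step 3: H = 12/(N(N+1)) * sum(R_i^2/n_i) - 3(N+1)
     = 12/(16*17) * (44.5^2/5 + 24.5^2/3 + 36.5^2/4 + 30.5^2/4) - 3*17
     = 0.044118 * 1161.76 - 51
     = 0.254044.
Step 4: Ties present; correction factor C = 1 - 24/(16^3 - 16) = 0.994118. Corrected H = 0.254044 / 0.994118 = 0.255547.
Step 5: Under H0, H ~ chi^2(3); p-value = 0.968160.
Step 6: alpha = 0.05. fail to reject H0.

H = 0.2555, df = 3, p = 0.968160, fail to reject H0.


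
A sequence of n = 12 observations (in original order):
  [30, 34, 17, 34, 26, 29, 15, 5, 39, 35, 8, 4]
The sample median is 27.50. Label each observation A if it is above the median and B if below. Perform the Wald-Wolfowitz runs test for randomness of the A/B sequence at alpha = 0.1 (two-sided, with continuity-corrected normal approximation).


Step 1: Compute median = 27.50; label A = above, B = below.
Labels in order: AABABABBAABB  (n_A = 6, n_B = 6)
Step 2: Count runs R = 8.
Step 3: Under H0 (random ordering), E[R] = 2*n_A*n_B/(n_A+n_B) + 1 = 2*6*6/12 + 1 = 7.0000.
        Var[R] = 2*n_A*n_B*(2*n_A*n_B - n_A - n_B) / ((n_A+n_B)^2 * (n_A+n_B-1)) = 4320/1584 = 2.7273.
        SD[R] = 1.6514.
Step 4: Continuity-corrected z = (R - 0.5 - E[R]) / SD[R] = (8 - 0.5 - 7.0000) / 1.6514 = 0.3028.
Step 5: Two-sided p-value via normal approximation = 2*(1 - Phi(|z|)) = 0.762069.
Step 6: alpha = 0.1. fail to reject H0.

R = 8, z = 0.3028, p = 0.762069, fail to reject H0.


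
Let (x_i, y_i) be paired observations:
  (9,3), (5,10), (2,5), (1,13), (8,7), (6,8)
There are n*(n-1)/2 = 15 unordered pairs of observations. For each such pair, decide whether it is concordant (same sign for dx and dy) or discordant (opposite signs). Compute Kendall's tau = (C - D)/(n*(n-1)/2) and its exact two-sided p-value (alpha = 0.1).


Step 1: Enumerate the 15 unordered pairs (i,j) with i<j and classify each by sign(x_j-x_i) * sign(y_j-y_i).
  (1,2):dx=-4,dy=+7->D; (1,3):dx=-7,dy=+2->D; (1,4):dx=-8,dy=+10->D; (1,5):dx=-1,dy=+4->D
  (1,6):dx=-3,dy=+5->D; (2,3):dx=-3,dy=-5->C; (2,4):dx=-4,dy=+3->D; (2,5):dx=+3,dy=-3->D
  (2,6):dx=+1,dy=-2->D; (3,4):dx=-1,dy=+8->D; (3,5):dx=+6,dy=+2->C; (3,6):dx=+4,dy=+3->C
  (4,5):dx=+7,dy=-6->D; (4,6):dx=+5,dy=-5->D; (5,6):dx=-2,dy=+1->D
Step 2: C = 3, D = 12, total pairs = 15.
Step 3: tau = (C - D)/(n(n-1)/2) = (3 - 12)/15 = -0.600000.
Step 4: Exact two-sided p-value (enumerate n! = 720 permutations of y under H0): p = 0.136111.
Step 5: alpha = 0.1. fail to reject H0.

tau_b = -0.6000 (C=3, D=12), p = 0.136111, fail to reject H0.


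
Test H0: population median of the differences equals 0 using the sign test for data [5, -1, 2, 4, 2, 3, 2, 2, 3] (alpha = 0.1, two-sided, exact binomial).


Step 1: Discard zero differences. Original n = 9; n_eff = number of nonzero differences = 9.
Nonzero differences (with sign): +5, -1, +2, +4, +2, +3, +2, +2, +3
Step 2: Count signs: positive = 8, negative = 1.
Step 3: Under H0: P(positive) = 0.5, so the number of positives S ~ Bin(9, 0.5).
Step 4: Two-sided exact p-value = sum of Bin(9,0.5) probabilities at or below the observed probability = 0.039062.
Step 5: alpha = 0.1. reject H0.

n_eff = 9, pos = 8, neg = 1, p = 0.039062, reject H0.


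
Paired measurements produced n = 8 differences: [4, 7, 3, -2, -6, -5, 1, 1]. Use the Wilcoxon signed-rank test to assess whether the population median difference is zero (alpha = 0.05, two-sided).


Step 1: Drop any zero differences (none here) and take |d_i|.
|d| = [4, 7, 3, 2, 6, 5, 1, 1]
Step 2: Midrank |d_i| (ties get averaged ranks).
ranks: |4|->5, |7|->8, |3|->4, |2|->3, |6|->7, |5|->6, |1|->1.5, |1|->1.5
Step 3: Attach original signs; sum ranks with positive sign and with negative sign.
W+ = 5 + 8 + 4 + 1.5 + 1.5 = 20
W- = 3 + 7 + 6 = 16
(Check: W+ + W- = 36 should equal n(n+1)/2 = 36.)
Step 4: Test statistic W = min(W+, W-) = 16.
Step 5: Ties in |d|, so use the tie-corrected normal approximation.
        E[W] = n(n+1)/4 = 8*9/4 = 18.
        Tie groups: |d|=1 (t=2); sum(t^3 - t) = 6.
        Var[W] = n(n+1)(2n+1)/24 - sum(t^3-t)/48 = 1224/24 - 6/48 = 50.875.
        z = (W - E[W]) / sqrt(Var[W]) = (16 - 18) / 7.1327 = -0.2804.
        Two-sided p = 2*Phi(z) = 0.779171.
Step 6: alpha = 0.05. fail to reject H0.

W+ = 20, W- = 16, W = min = 16, p = 0.779171, fail to reject H0.


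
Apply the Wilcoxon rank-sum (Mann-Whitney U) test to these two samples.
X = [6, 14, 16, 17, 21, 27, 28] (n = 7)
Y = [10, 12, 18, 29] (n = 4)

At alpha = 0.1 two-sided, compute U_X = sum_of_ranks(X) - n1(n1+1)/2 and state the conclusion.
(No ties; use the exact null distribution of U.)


Step 1: Combine and sort all 11 observations; assign midranks.
sorted (value, group): (6,X), (10,Y), (12,Y), (14,X), (16,X), (17,X), (18,Y), (21,X), (27,X), (28,X), (29,Y)
ranks: 6->1, 10->2, 12->3, 14->4, 16->5, 17->6, 18->7, 21->8, 27->9, 28->10, 29->11
Step 2: Rank sum for X: R1 = 1 + 4 + 5 + 6 + 8 + 9 + 10 = 43.
Step 3: U_X = R1 - n1(n1+1)/2 = 43 - 7*8/2 = 43 - 28 = 15.
       U_Y = n1*n2 - U_X = 28 - 15 = 13.
Step 4: No ties, so the exact null distribution of U (based on enumerating the C(11,7) = 330 equally likely rank assignments) gives the two-sided p-value.
Step 5: p-value = 0.927273; compare to alpha = 0.1. fail to reject H0.

U_X = 15, p = 0.927273, fail to reject H0 at alpha = 0.1.


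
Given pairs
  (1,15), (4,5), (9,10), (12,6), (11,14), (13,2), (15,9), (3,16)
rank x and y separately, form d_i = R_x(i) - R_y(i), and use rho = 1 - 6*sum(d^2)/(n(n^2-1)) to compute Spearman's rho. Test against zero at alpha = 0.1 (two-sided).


Step 1: Rank x and y separately (midranks; no ties here).
rank(x): 1->1, 4->3, 9->4, 12->6, 11->5, 13->7, 15->8, 3->2
rank(y): 15->7, 5->2, 10->5, 6->3, 14->6, 2->1, 9->4, 16->8
Step 2: d_i = R_x(i) - R_y(i); compute d_i^2.
  (1-7)^2=36, (3-2)^2=1, (4-5)^2=1, (6-3)^2=9, (5-6)^2=1, (7-1)^2=36, (8-4)^2=16, (2-8)^2=36
sum(d^2) = 136.
Step 3: rho = 1 - 6*136 / (8*(8^2 - 1)) = 1 - 816/504 = -0.619048.
Step 4: Under H0, t = rho * sqrt((n-2)/(1-rho^2)) = -1.9308 ~ t(6).
Step 5: Two-sided p-value from the t-distribution with 6 df = 0.101733.
Step 6: alpha = 0.1. fail to reject H0.

rho = -0.6190, p = 0.101733, fail to reject H0 at alpha = 0.1.


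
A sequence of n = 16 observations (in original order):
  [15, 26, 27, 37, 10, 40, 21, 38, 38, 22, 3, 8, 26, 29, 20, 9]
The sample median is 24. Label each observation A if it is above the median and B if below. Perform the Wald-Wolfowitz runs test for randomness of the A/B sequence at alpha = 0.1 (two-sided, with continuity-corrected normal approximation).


Step 1: Compute median = 24; label A = above, B = below.
Labels in order: BAAABABAABBBAABB  (n_A = 8, n_B = 8)
Step 2: Count runs R = 9.
Step 3: Under H0 (random ordering), E[R] = 2*n_A*n_B/(n_A+n_B) + 1 = 2*8*8/16 + 1 = 9.0000.
        Var[R] = 2*n_A*n_B*(2*n_A*n_B - n_A - n_B) / ((n_A+n_B)^2 * (n_A+n_B-1)) = 14336/3840 = 3.7333.
        SD[R] = 1.9322.
Step 4: R = E[R], so z = 0 with no continuity correction.
Step 5: Two-sided p-value via normal approximation = 2*(1 - Phi(|z|)) = 1.000000.
Step 6: alpha = 0.1. fail to reject H0.

R = 9, z = 0.0000, p = 1.000000, fail to reject H0.


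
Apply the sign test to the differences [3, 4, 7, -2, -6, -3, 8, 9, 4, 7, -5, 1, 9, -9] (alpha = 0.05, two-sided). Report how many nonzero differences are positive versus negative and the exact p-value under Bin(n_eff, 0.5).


Step 1: Discard zero differences. Original n = 14; n_eff = number of nonzero differences = 14.
Nonzero differences (with sign): +3, +4, +7, -2, -6, -3, +8, +9, +4, +7, -5, +1, +9, -9
Step 2: Count signs: positive = 9, negative = 5.
Step 3: Under H0: P(positive) = 0.5, so the number of positives S ~ Bin(14, 0.5).
Step 4: Two-sided exact p-value = sum of Bin(14,0.5) probabilities at or below the observed probability = 0.423950.
Step 5: alpha = 0.05. fail to reject H0.

n_eff = 14, pos = 9, neg = 5, p = 0.423950, fail to reject H0.


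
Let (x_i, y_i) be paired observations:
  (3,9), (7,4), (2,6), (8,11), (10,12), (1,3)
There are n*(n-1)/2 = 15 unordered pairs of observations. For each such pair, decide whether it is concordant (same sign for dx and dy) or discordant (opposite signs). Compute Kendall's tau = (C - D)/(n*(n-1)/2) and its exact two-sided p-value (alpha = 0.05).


Step 1: Enumerate the 15 unordered pairs (i,j) with i<j and classify each by sign(x_j-x_i) * sign(y_j-y_i).
  (1,2):dx=+4,dy=-5->D; (1,3):dx=-1,dy=-3->C; (1,4):dx=+5,dy=+2->C; (1,5):dx=+7,dy=+3->C
  (1,6):dx=-2,dy=-6->C; (2,3):dx=-5,dy=+2->D; (2,4):dx=+1,dy=+7->C; (2,5):dx=+3,dy=+8->C
  (2,6):dx=-6,dy=-1->C; (3,4):dx=+6,dy=+5->C; (3,5):dx=+8,dy=+6->C; (3,6):dx=-1,dy=-3->C
  (4,5):dx=+2,dy=+1->C; (4,6):dx=-7,dy=-8->C; (5,6):dx=-9,dy=-9->C
Step 2: C = 13, D = 2, total pairs = 15.
Step 3: tau = (C - D)/(n(n-1)/2) = (13 - 2)/15 = 0.733333.
Step 4: Exact two-sided p-value (enumerate n! = 720 permutations of y under H0): p = 0.055556.
Step 5: alpha = 0.05. fail to reject H0.

tau_b = 0.7333 (C=13, D=2), p = 0.055556, fail to reject H0.


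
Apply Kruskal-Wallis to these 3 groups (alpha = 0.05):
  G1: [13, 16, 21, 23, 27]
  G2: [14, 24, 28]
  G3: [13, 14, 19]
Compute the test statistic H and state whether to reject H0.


Step 1: Combine all N = 11 observations and assign midranks.
sorted (value, group, rank): (13,G1,1.5), (13,G3,1.5), (14,G2,3.5), (14,G3,3.5), (16,G1,5), (19,G3,6), (21,G1,7), (23,G1,8), (24,G2,9), (27,G1,10), (28,G2,11)
Step 2: Sum ranks within each group.
R_1 = 31.5 (n_1 = 5)
R_2 = 23.5 (n_2 = 3)
R_3 = 11 (n_3 = 3)
Step 3: H = 12/(N(N+1)) * sum(R_i^2/n_i) - 3(N+1)
     = 12/(11*12) * (31.5^2/5 + 23.5^2/3 + 11^2/3) - 3*12
     = 0.090909 * 422.867 - 36
     = 2.442424.
Step 4: Ties present; correction factor C = 1 - 12/(11^3 - 11) = 0.990909. Corrected H = 2.442424 / 0.990909 = 2.464832.
Step 5: Under H0, H ~ chi^2(2); p-value = 0.291587.
Step 6: alpha = 0.05. fail to reject H0.

H = 2.4648, df = 2, p = 0.291587, fail to reject H0.


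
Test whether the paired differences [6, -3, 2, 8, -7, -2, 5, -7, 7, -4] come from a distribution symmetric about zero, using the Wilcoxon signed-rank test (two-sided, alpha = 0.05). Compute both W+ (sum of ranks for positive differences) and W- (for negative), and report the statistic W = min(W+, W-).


Step 1: Drop any zero differences (none here) and take |d_i|.
|d| = [6, 3, 2, 8, 7, 2, 5, 7, 7, 4]
Step 2: Midrank |d_i| (ties get averaged ranks).
ranks: |6|->6, |3|->3, |2|->1.5, |8|->10, |7|->8, |2|->1.5, |5|->5, |7|->8, |7|->8, |4|->4
Step 3: Attach original signs; sum ranks with positive sign and with negative sign.
W+ = 6 + 1.5 + 10 + 5 + 8 = 30.5
W- = 3 + 8 + 1.5 + 8 + 4 = 24.5
(Check: W+ + W- = 55 should equal n(n+1)/2 = 55.)
Step 4: Test statistic W = min(W+, W-) = 24.5.
Step 5: Ties in |d|, so use the tie-corrected normal approximation.
        E[W] = n(n+1)/4 = 10*11/4 = 27.5.
        Tie groups: |d|=2 (t=2), |d|=7 (t=3); sum(t^3 - t) = 30.
        Var[W] = n(n+1)(2n+1)/24 - sum(t^3-t)/48 = 2310/24 - 30/48 = 95.625.
        z = (W - E[W]) / sqrt(Var[W]) = (24.5 - 27.5) / 9.7788 = -0.3068.
        Two-sided p = 2*Phi(z) = 0.759006.
Step 6: alpha = 0.05. fail to reject H0.

W+ = 30.5, W- = 24.5, W = min = 24.5, p = 0.759006, fail to reject H0.


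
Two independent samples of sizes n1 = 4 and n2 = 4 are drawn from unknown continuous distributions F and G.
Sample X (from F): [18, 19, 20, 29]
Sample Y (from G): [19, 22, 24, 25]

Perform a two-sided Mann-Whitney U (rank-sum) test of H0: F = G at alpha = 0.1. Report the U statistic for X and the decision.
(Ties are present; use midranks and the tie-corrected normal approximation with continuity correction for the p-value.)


Step 1: Combine and sort all 8 observations; assign midranks.
sorted (value, group): (18,X), (19,X), (19,Y), (20,X), (22,Y), (24,Y), (25,Y), (29,X)
ranks: 18->1, 19->2.5, 19->2.5, 20->4, 22->5, 24->6, 25->7, 29->8
Step 2: Rank sum for X: R1 = 1 + 2.5 + 4 + 8 = 15.5.
Step 3: U_X = R1 - n1(n1+1)/2 = 15.5 - 4*5/2 = 15.5 - 10 = 5.5.
       U_Y = n1*n2 - U_X = 16 - 5.5 = 10.5.
Step 4: Ties are present, so use the tie-corrected normal approximation (with continuity correction) for the p-value.
Step 5: p-value = 0.561363; compare to alpha = 0.1. fail to reject H0.

U_X = 5.5, p = 0.561363, fail to reject H0 at alpha = 0.1.


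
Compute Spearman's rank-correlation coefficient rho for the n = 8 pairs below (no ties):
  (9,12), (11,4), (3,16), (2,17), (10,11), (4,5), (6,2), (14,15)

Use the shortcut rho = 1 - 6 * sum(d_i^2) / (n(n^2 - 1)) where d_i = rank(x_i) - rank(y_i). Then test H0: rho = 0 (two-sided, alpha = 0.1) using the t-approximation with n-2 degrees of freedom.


Step 1: Rank x and y separately (midranks; no ties here).
rank(x): 9->5, 11->7, 3->2, 2->1, 10->6, 4->3, 6->4, 14->8
rank(y): 12->5, 4->2, 16->7, 17->8, 11->4, 5->3, 2->1, 15->6
Step 2: d_i = R_x(i) - R_y(i); compute d_i^2.
  (5-5)^2=0, (7-2)^2=25, (2-7)^2=25, (1-8)^2=49, (6-4)^2=4, (3-3)^2=0, (4-1)^2=9, (8-6)^2=4
sum(d^2) = 116.
Step 3: rho = 1 - 6*116 / (8*(8^2 - 1)) = 1 - 696/504 = -0.380952.
Step 4: Under H0, t = rho * sqrt((n-2)/(1-rho^2)) = -1.0092 ~ t(6).
Step 5: Two-sided p-value from the t-distribution with 6 df = 0.351813.
Step 6: alpha = 0.1. fail to reject H0.

rho = -0.3810, p = 0.351813, fail to reject H0 at alpha = 0.1.


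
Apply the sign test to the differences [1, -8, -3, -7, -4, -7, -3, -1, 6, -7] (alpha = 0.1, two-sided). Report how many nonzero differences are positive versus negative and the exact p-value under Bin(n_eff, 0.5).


Step 1: Discard zero differences. Original n = 10; n_eff = number of nonzero differences = 10.
Nonzero differences (with sign): +1, -8, -3, -7, -4, -7, -3, -1, +6, -7
Step 2: Count signs: positive = 2, negative = 8.
Step 3: Under H0: P(positive) = 0.5, so the number of positives S ~ Bin(10, 0.5).
Step 4: Two-sided exact p-value = sum of Bin(10,0.5) probabilities at or below the observed probability = 0.109375.
Step 5: alpha = 0.1. fail to reject H0.

n_eff = 10, pos = 2, neg = 8, p = 0.109375, fail to reject H0.


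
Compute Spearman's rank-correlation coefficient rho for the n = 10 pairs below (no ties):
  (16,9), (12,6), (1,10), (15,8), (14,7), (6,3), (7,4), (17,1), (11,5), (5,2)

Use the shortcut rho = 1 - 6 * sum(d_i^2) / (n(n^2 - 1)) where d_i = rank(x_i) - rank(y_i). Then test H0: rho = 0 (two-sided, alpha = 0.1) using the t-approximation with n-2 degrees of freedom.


Step 1: Rank x and y separately (midranks; no ties here).
rank(x): 16->9, 12->6, 1->1, 15->8, 14->7, 6->3, 7->4, 17->10, 11->5, 5->2
rank(y): 9->9, 6->6, 10->10, 8->8, 7->7, 3->3, 4->4, 1->1, 5->5, 2->2
Step 2: d_i = R_x(i) - R_y(i); compute d_i^2.
  (9-9)^2=0, (6-6)^2=0, (1-10)^2=81, (8-8)^2=0, (7-7)^2=0, (3-3)^2=0, (4-4)^2=0, (10-1)^2=81, (5-5)^2=0, (2-2)^2=0
sum(d^2) = 162.
Step 3: rho = 1 - 6*162 / (10*(10^2 - 1)) = 1 - 972/990 = 0.018182.
Step 4: Under H0, t = rho * sqrt((n-2)/(1-rho^2)) = 0.0514 ~ t(8).
Step 5: Two-sided p-value from the t-distribution with 8 df = 0.960240.
Step 6: alpha = 0.1. fail to reject H0.

rho = 0.0182, p = 0.960240, fail to reject H0 at alpha = 0.1.


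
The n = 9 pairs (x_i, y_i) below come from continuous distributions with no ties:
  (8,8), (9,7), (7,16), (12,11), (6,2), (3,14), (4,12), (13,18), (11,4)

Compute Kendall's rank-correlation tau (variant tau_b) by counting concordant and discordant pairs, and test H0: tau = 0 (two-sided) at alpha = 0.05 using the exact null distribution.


Step 1: Enumerate the 36 unordered pairs (i,j) with i<j and classify each by sign(x_j-x_i) * sign(y_j-y_i).
  (1,2):dx=+1,dy=-1->D; (1,3):dx=-1,dy=+8->D; (1,4):dx=+4,dy=+3->C; (1,5):dx=-2,dy=-6->C
  (1,6):dx=-5,dy=+6->D; (1,7):dx=-4,dy=+4->D; (1,8):dx=+5,dy=+10->C; (1,9):dx=+3,dy=-4->D
  (2,3):dx=-2,dy=+9->D; (2,4):dx=+3,dy=+4->C; (2,5):dx=-3,dy=-5->C; (2,6):dx=-6,dy=+7->D
  (2,7):dx=-5,dy=+5->D; (2,8):dx=+4,dy=+11->C; (2,9):dx=+2,dy=-3->D; (3,4):dx=+5,dy=-5->D
  (3,5):dx=-1,dy=-14->C; (3,6):dx=-4,dy=-2->C; (3,7):dx=-3,dy=-4->C; (3,8):dx=+6,dy=+2->C
  (3,9):dx=+4,dy=-12->D; (4,5):dx=-6,dy=-9->C; (4,6):dx=-9,dy=+3->D; (4,7):dx=-8,dy=+1->D
  (4,8):dx=+1,dy=+7->C; (4,9):dx=-1,dy=-7->C; (5,6):dx=-3,dy=+12->D; (5,7):dx=-2,dy=+10->D
  (5,8):dx=+7,dy=+16->C; (5,9):dx=+5,dy=+2->C; (6,7):dx=+1,dy=-2->D; (6,8):dx=+10,dy=+4->C
  (6,9):dx=+8,dy=-10->D; (7,8):dx=+9,dy=+6->C; (7,9):dx=+7,dy=-8->D; (8,9):dx=-2,dy=-14->C
Step 2: C = 18, D = 18, total pairs = 36.
Step 3: tau = (C - D)/(n(n-1)/2) = (18 - 18)/36 = 0.000000.
Step 4: Exact two-sided p-value (enumerate n! = 362880 permutations of y under H0): p = 1.000000.
Step 5: alpha = 0.05. fail to reject H0.

tau_b = 0.0000 (C=18, D=18), p = 1.000000, fail to reject H0.


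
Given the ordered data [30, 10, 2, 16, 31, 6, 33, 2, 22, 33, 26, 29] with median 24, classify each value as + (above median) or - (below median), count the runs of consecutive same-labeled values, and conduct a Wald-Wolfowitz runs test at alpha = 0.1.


Step 1: Compute median = 24; label A = above, B = below.
Labels in order: ABBBABABBAAA  (n_A = 6, n_B = 6)
Step 2: Count runs R = 7.
Step 3: Under H0 (random ordering), E[R] = 2*n_A*n_B/(n_A+n_B) + 1 = 2*6*6/12 + 1 = 7.0000.
        Var[R] = 2*n_A*n_B*(2*n_A*n_B - n_A - n_B) / ((n_A+n_B)^2 * (n_A+n_B-1)) = 4320/1584 = 2.7273.
        SD[R] = 1.6514.
Step 4: R = E[R], so z = 0 with no continuity correction.
Step 5: Two-sided p-value via normal approximation = 2*(1 - Phi(|z|)) = 1.000000.
Step 6: alpha = 0.1. fail to reject H0.

R = 7, z = 0.0000, p = 1.000000, fail to reject H0.


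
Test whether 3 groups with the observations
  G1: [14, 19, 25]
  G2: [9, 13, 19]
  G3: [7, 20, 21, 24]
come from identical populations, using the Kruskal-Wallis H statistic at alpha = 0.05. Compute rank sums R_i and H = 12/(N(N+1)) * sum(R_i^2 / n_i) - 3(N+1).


Step 1: Combine all N = 10 observations and assign midranks.
sorted (value, group, rank): (7,G3,1), (9,G2,2), (13,G2,3), (14,G1,4), (19,G1,5.5), (19,G2,5.5), (20,G3,7), (21,G3,8), (24,G3,9), (25,G1,10)
Step 2: Sum ranks within each group.
R_1 = 19.5 (n_1 = 3)
R_2 = 10.5 (n_2 = 3)
R_3 = 25 (n_3 = 4)
Step 3: H = 12/(N(N+1)) * sum(R_i^2/n_i) - 3(N+1)
     = 12/(10*11) * (19.5^2/3 + 10.5^2/3 + 25^2/4) - 3*11
     = 0.109091 * 319.75 - 33
     = 1.881818.
Step 4: Ties present; correction factor C = 1 - 6/(10^3 - 10) = 0.993939. Corrected H = 1.881818 / 0.993939 = 1.893293.
Step 5: Under H0, H ~ chi^2(2); p-value = 0.388040.
Step 6: alpha = 0.05. fail to reject H0.

H = 1.8933, df = 2, p = 0.388040, fail to reject H0.


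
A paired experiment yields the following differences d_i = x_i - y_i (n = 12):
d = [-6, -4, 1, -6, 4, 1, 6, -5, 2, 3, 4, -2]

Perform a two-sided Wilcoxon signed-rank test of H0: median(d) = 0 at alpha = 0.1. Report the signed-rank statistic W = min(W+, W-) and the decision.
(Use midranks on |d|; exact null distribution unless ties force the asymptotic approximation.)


Step 1: Drop any zero differences (none here) and take |d_i|.
|d| = [6, 4, 1, 6, 4, 1, 6, 5, 2, 3, 4, 2]
Step 2: Midrank |d_i| (ties get averaged ranks).
ranks: |6|->11, |4|->7, |1|->1.5, |6|->11, |4|->7, |1|->1.5, |6|->11, |5|->9, |2|->3.5, |3|->5, |4|->7, |2|->3.5
Step 3: Attach original signs; sum ranks with positive sign and with negative sign.
W+ = 1.5 + 7 + 1.5 + 11 + 3.5 + 5 + 7 = 36.5
W- = 11 + 7 + 11 + 9 + 3.5 = 41.5
(Check: W+ + W- = 78 should equal n(n+1)/2 = 78.)
Step 4: Test statistic W = min(W+, W-) = 36.5.
Step 5: Ties in |d|, so use the tie-corrected normal approximation.
        E[W] = n(n+1)/4 = 12*13/4 = 39.
        Tie groups: |d|=1 (t=2), |d|=2 (t=2), |d|=4 (t=3), |d|=6 (t=3); sum(t^3 - t) = 60.
        Var[W] = n(n+1)(2n+1)/24 - sum(t^3-t)/48 = 3900/24 - 60/48 = 161.25.
        z = (W - E[W]) / sqrt(Var[W]) = (36.5 - 39) / 12.6984 = -0.1969.
        Two-sided p = 2*Phi(z) = 0.843926.
Step 6: alpha = 0.1. fail to reject H0.

W+ = 36.5, W- = 41.5, W = min = 36.5, p = 0.843926, fail to reject H0.


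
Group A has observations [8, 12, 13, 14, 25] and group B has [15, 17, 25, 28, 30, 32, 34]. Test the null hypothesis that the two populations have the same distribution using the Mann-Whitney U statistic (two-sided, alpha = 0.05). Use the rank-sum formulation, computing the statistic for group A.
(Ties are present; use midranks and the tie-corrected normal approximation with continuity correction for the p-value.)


Step 1: Combine and sort all 12 observations; assign midranks.
sorted (value, group): (8,X), (12,X), (13,X), (14,X), (15,Y), (17,Y), (25,X), (25,Y), (28,Y), (30,Y), (32,Y), (34,Y)
ranks: 8->1, 12->2, 13->3, 14->4, 15->5, 17->6, 25->7.5, 25->7.5, 28->9, 30->10, 32->11, 34->12
Step 2: Rank sum for X: R1 = 1 + 2 + 3 + 4 + 7.5 = 17.5.
Step 3: U_X = R1 - n1(n1+1)/2 = 17.5 - 5*6/2 = 17.5 - 15 = 2.5.
       U_Y = n1*n2 - U_X = 35 - 2.5 = 32.5.
Step 4: Ties are present, so use the tie-corrected normal approximation (with continuity correction) for the p-value.
Step 5: p-value = 0.018328; compare to alpha = 0.05. reject H0.

U_X = 2.5, p = 0.018328, reject H0 at alpha = 0.05.


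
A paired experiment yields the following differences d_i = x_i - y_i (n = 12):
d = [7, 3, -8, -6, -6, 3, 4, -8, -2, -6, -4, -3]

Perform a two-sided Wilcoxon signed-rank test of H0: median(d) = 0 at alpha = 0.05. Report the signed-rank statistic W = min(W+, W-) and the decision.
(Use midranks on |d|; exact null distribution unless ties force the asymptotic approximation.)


Step 1: Drop any zero differences (none here) and take |d_i|.
|d| = [7, 3, 8, 6, 6, 3, 4, 8, 2, 6, 4, 3]
Step 2: Midrank |d_i| (ties get averaged ranks).
ranks: |7|->10, |3|->3, |8|->11.5, |6|->8, |6|->8, |3|->3, |4|->5.5, |8|->11.5, |2|->1, |6|->8, |4|->5.5, |3|->3
Step 3: Attach original signs; sum ranks with positive sign and with negative sign.
W+ = 10 + 3 + 3 + 5.5 = 21.5
W- = 11.5 + 8 + 8 + 11.5 + 1 + 8 + 5.5 + 3 = 56.5
(Check: W+ + W- = 78 should equal n(n+1)/2 = 78.)
Step 4: Test statistic W = min(W+, W-) = 21.5.
Step 5: Ties in |d|, so use the tie-corrected normal approximation.
        E[W] = n(n+1)/4 = 12*13/4 = 39.
        Tie groups: |d|=3 (t=3), |d|=4 (t=2), |d|=6 (t=3), |d|=8 (t=2); sum(t^3 - t) = 60.
        Var[W] = n(n+1)(2n+1)/24 - sum(t^3-t)/48 = 3900/24 - 60/48 = 161.25.
        z = (W - E[W]) / sqrt(Var[W]) = (21.5 - 39) / 12.6984 = -1.3781.
        Two-sided p = 2*Phi(z) = 0.168165.
Step 6: alpha = 0.05. fail to reject H0.

W+ = 21.5, W- = 56.5, W = min = 21.5, p = 0.168165, fail to reject H0.
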